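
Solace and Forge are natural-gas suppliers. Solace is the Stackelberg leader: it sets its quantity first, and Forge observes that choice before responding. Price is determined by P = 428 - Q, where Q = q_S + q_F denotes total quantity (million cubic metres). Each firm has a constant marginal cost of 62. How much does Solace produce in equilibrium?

183

The follower Forge best-responds to any q_S: π_F = (428 - Q)q_F - 62q_F.
Follower FOC: 366 - q_S - 2q_F = 0, so q_F(q_S) = (366 - q_S)/2.
Solace substitutes q_F(q_S) into its own profit: π_S = q_S(428 - q_S - (366 - q_S)/2) - 62q_S = (245 - (1/2)q_S)q_S - 62q_S.
The leader's first-order condition 183 - q_S = 0 yields q_S = 183.
Then q_F = (366 - 183)/2 = 183/2.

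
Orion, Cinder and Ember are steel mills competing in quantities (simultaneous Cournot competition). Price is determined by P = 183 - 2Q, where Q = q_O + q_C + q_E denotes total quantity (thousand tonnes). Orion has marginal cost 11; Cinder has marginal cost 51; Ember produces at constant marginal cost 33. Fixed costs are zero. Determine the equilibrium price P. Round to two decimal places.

Orion's profit: π_O = (183 - 2Q)q_O - (11q_O). Setting ∂π_O/∂q_O = 0: 172 - 4q_O - 2(q_C + q_E) = 0.
Cinder's first-order condition: 132 - 4q_C - 2(q_O + q_E) = 0.
Ember's profit: π_E = (183 - 2Q)q_E - (33q_E). Setting ∂π_E/∂q_E = 0: 150 - 4q_E - 2(q_O + q_C) = 0.
Summing all 3 equations gives 454 − 8Q = 0, hence Q = 227/4.
Back-substituting: q_O = (172 − 227/2)/2 = 117/4, q_C = (132 − 227/2)/2 = 37/4, q_E = (150 − 227/2)/2 = 73/4.
Total output Q = 227/4, so price P = 183 - 2·(227/4) = 139/2.

69.50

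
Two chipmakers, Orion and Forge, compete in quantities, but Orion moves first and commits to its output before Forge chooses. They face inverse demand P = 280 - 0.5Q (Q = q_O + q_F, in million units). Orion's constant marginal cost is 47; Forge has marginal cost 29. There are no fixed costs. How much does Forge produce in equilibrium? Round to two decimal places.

The follower Forge best-responds to any q_O: π_F = (280 - 0.5Q)q_F - 29q_F.
Follower FOC: 251 - (1/2)q_O - q_F = 0, so q_F(q_O) = (251 - (1/2)q_O).
Orion substitutes q_F(q_O) into its own profit: π_O = q_O(280 - (1/2)q_O - (251 - (1/2)q_O)/2) - 47q_O = (309/2 - (1/4)q_O)q_O - 47q_O.
Leader FOC: 215/2 - (1/2)q_O = 0, so q_O = 215.
Then q_F = (251 - (1/2)·215) = 287/2.

143.50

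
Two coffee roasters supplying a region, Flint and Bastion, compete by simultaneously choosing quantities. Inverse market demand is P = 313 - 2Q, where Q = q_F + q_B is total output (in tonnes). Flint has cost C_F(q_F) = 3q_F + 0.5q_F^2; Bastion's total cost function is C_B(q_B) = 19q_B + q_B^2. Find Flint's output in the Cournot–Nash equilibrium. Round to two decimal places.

48.92

Flint's profit: π_F = (313 - 2Q)q_F - (3q_F + (1/2)q_F²). Setting ∂π_F/∂q_F = 0: 310 - 5q_F - 2(q_B) = 0.
Bastion's profit: π_B = (313 - 2Q)q_B - (19q_B + q_B²). Setting ∂π_B/∂q_B = 0: 294 - 6q_B - 2(q_F) = 0.
So q_F = (310 - 2q_B)/5 and q_B = (294 - 2q_F)/6.
Solving the pair: q_F = 636/13, q_B = 425/13.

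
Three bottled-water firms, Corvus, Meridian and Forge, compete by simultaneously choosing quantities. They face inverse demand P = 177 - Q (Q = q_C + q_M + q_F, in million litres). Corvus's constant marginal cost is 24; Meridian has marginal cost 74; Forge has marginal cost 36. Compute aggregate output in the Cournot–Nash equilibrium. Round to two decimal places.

Corvus's profit: π_C = (177 - Q)q_C - (24q_C). Setting ∂π_C/∂q_C = 0: 153 - 2q_C - (q_M + q_F) = 0.
Meridian's profit: π_M = (177 - Q)q_M - (74q_M). Setting ∂π_M/∂q_M = 0: 103 - 2q_M - (q_C + q_F) = 0.
Forge's profit: π_F = (177 - Q)q_F - (36q_F). Setting ∂π_F/∂q_F = 0: 141 - 2q_F - (q_C + q_M) = 0.
Summing all 3 equations gives 397 − 4Q = 0, hence Q = 397/4.
Back-substituting: q_C = (153 − 397/4) = 215/4, q_M = (103 − 397/4) = 15/4, q_F = (141 − 397/4) = 167/4.
Total output Q = 215/4 + 15/4 + 167/4 = 397/4.

99.25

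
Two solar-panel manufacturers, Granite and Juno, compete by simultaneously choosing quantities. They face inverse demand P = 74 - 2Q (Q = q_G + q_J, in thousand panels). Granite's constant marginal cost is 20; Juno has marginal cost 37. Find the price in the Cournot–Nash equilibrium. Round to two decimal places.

Granite's profit: π_G = (74 - 2Q)q_G - (20q_G). Setting ∂π_G/∂q_G = 0: 54 - 4q_G - 2(q_J) = 0.
Juno's first-order condition: 37 - 4q_J - 2(q_G) = 0.
Rearranging gives the reaction functions q_G = (54 - 2q_J)/4 and q_J = (37 - 2q_G)/4.
Solving the pair: q_G = 71/6, q_J = 10/3.
Total output Q = 91/6, so price P = 74 - 2·(91/6) = 131/3.

43.67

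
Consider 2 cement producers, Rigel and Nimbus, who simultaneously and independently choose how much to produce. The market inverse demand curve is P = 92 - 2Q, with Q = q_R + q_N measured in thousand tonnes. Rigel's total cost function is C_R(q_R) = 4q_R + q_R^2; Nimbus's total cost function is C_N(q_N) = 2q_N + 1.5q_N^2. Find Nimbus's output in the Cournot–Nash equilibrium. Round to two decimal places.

Rigel's profit: π_R = (92 - 2Q)q_R - (4q_R + q_R²). Setting ∂π_R/∂q_R = 0: 88 - 6q_R - 2(q_N) = 0.
Nimbus's first-order condition: 90 - 7q_N - 2(q_R) = 0.
Rearranging gives the reaction functions q_R = (88 - 2q_N)/6 and q_N = (90 - 2q_R)/7.
Substituting one into the other gives q_R = 218/19 and q_N = 182/19.

9.58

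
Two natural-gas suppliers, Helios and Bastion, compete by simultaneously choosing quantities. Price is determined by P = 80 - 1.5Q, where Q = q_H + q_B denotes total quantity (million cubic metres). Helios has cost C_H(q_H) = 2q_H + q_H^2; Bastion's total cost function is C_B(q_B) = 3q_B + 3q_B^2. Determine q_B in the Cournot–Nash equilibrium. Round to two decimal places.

6.27

Helios's profit: π_H = (80 - 1.5Q)q_H - (2q_H + q_H²). Setting ∂π_H/∂q_H = 0: 78 - 5q_H - (3/2)(q_B) = 0.
Bastion's first-order condition: 77 - 9q_B - (3/2)(q_H) = 0.
Rearranging gives the reaction functions q_H = (78 - (3/2)q_B)/5 and q_B = (77 - (3/2)q_H)/9.
Solving the pair: q_H = 782/57, q_B = 1072/171.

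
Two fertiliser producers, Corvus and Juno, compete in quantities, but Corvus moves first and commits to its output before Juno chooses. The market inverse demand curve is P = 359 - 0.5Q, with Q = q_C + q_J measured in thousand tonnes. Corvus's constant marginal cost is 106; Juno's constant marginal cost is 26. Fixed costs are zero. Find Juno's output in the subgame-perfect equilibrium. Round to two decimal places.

246.50

Solve by backward induction. Given q_C, the follower Juno maximises π_J = (359 - (1/2)q_C - (1/2)q_J)q_J - 26q_J.
∂π_J/∂q_J = 333 - (1/2)q_C - q_J = 0 gives the reaction function q_J = (333 - (1/2)q_C).
Corvus substitutes q_J(q_C) into its own profit: π_C = q_C(359 - (1/2)q_C - (333 - (1/2)q_C)/2) - 106q_C = (385/2 - (1/4)q_C)q_C - 106q_C.
Leader FOC: 173/2 - (1/2)q_C = 0, so q_C = 173.
Then q_J = (333 - (1/2)·173) = 493/2.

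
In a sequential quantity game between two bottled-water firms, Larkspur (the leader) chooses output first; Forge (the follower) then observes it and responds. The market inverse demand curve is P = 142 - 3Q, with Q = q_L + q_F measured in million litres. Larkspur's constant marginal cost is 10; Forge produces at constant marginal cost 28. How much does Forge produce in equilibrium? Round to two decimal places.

6.50

Solve by backward induction. Given q_L, the follower Forge maximises π_F = (142 - 3q_L - 3q_F)q_F - 28q_F.
Setting the follower's marginal profit to zero, 114 - 3q_L - 6q_F = 0, i.e. q_F = (114 - 3q_L)/6.
The leader anticipates this reaction. Substituting into P = 142 - 3Q gives P = 85 - (3/2)q_L, so π_L = (85 - (3/2)q_L)q_L - 10q_L.
Maximising: ∂π_L/∂q_L = 75 - 3q_L = 0, giving q_L = 25.
Then q_F = (114 - 3·25)/6 = 13/2.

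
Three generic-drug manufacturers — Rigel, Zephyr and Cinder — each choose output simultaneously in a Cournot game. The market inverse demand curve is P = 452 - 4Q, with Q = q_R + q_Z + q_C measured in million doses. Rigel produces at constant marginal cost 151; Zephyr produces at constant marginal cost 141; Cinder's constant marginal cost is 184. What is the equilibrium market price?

Rigel's profit: π_R = (452 - 4Q)q_R - (151q_R). Setting ∂π_R/∂q_R = 0: 301 - 8q_R - 4(q_Z + q_C) = 0.
Zephyr's profit: π_Z = (452 - 4Q)q_Z - (141q_Z). Setting ∂π_Z/∂q_Z = 0: 311 - 8q_Z - 4(q_R + q_C) = 0.
Cinder's first-order condition: 268 - 8q_C - 4(q_R + q_Z) = 0.
Summing all 3 equations gives 880 − 16Q = 0, hence Q = 55.
Back-substituting: q_R = (301 − 220)/4 = 81/4, q_Z = (311 − 220)/4 = 91/4, q_C = (268 − 220)/4 = 12.
Total output Q = 55, so price P = 452 - 4·55 = 232.

232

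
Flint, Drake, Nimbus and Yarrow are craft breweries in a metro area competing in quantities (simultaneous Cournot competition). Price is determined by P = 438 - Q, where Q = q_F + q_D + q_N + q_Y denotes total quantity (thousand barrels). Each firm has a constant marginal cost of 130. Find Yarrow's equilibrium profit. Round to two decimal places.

Each firm earns π_i = (438 - Q)q_i - 130q_i.
Setting ∂π_i/∂q_i = 0 with rivals' quantities fixed: 308 - 2q_i - Σ_{j≠i} q_j = 0.
With identical firms every q_j equals q_i, so Σ_{j≠i} q_j = 3q_i and 308 = 5q_i, giving q_i = 308/5.
Price P = 438 - 1232/5 = 958/5.
Yarrow's profit: (958/5 - 130)·(308/5) = 3794.5600.

3794.56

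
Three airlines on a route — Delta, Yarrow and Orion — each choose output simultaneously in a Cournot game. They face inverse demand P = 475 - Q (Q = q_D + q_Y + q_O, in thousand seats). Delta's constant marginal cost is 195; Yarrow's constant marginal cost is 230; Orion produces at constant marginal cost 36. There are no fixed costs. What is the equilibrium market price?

Delta's profit: π_D = (475 - Q)q_D - (195q_D). Setting ∂π_D/∂q_D = 0: 280 - 2q_D - (q_Y + q_O) = 0.
Yarrow's first-order condition: 245 - 2q_Y - (q_D + q_O) = 0.
Orion's first-order condition: 439 - 2q_O - (q_D + q_Y) = 0.
Summing all 3 equations gives 964 − 4Q = 0, hence Q = 241.
Back-substituting: q_D = (280 − 241) = 39, q_Y = (245 − 241) = 4, q_O = (439 − 241) = 198.
Total output Q = 241, so price P = 475 - 241 = 234.

234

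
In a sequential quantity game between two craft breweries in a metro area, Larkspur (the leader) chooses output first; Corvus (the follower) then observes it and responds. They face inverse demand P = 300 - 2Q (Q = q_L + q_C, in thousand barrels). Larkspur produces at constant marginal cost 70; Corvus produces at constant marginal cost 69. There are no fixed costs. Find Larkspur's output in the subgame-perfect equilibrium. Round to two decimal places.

Solve by backward induction. Given q_L, the follower Corvus maximises π_C = (300 - 2q_L - 2q_C)q_C - 69q_C.
Follower FOC: 231 - 2q_L - 4q_C = 0, so q_C(q_L) = (231 - 2q_L)/4.
The leader anticipates this reaction. Substituting into P = 300 - 2Q gives P = 369/2 - q_L, so π_L = (369/2 - q_L)q_L - 70q_L.
The leader's first-order condition 229/2 - 2q_L = 0 yields q_L = 229/4.
Then q_C = (231 - 2·(229/4))/4 = 233/8.

57.25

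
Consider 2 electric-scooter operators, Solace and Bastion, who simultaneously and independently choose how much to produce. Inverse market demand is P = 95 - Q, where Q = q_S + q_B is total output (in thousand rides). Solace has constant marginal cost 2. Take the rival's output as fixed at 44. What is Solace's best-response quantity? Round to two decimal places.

With the rival's output fixed at 44, Solace's profit is π_S = (95 - 44 - q_S)q_S - (2q_S) = (51 - q_S)q_S - (2q_S).
∂π_S/∂q_S = 49 - 2q_S = 0, so q_S = 49/2.

24.50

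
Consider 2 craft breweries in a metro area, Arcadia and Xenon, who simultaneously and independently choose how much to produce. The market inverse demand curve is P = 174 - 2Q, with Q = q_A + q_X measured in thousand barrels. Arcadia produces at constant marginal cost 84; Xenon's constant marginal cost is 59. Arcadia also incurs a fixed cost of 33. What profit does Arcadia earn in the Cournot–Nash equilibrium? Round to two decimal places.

Arcadia's profit: π_A = (174 - 2Q)q_A - (84q_A). Setting ∂π_A/∂q_A = 0: 90 - 4q_A - 2(q_X) = 0.
Xenon's first-order condition: 115 - 4q_X - 2(q_A) = 0.
Rearranging gives the reaction functions q_A = (90 - 2q_X)/4 and q_X = (115 - 2q_A)/4.
Substituting one into the other gives q_A = 65/6 and q_X = 70/3.
Price P = 174 - 2·(205/6) = 317/3.
Arcadia's profit: (317/3 - 84)·(65/6) - 33 = 201.7222.

201.72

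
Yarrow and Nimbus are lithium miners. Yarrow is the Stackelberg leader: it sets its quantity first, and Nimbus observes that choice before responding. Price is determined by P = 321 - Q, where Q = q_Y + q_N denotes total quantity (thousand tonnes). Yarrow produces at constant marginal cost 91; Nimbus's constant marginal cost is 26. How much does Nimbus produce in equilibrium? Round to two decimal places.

106.25

The follower Nimbus best-responds to any q_Y: π_N = (321 - Q)q_N - 26q_N.
Follower FOC: 295 - q_Y - 2q_N = 0, so q_N(q_Y) = (295 - q_Y)/2.
The leader anticipates this reaction. Substituting into P = 321 - Q gives P = 347/2 - (1/2)q_Y, so π_Y = (347/2 - (1/2)q_Y)q_Y - 91q_Y.
Maximising: ∂π_Y/∂q_Y = 165/2 - q_Y = 0, giving q_Y = 165/2.
Then q_N = (295 - 165/2)/2 = 425/4.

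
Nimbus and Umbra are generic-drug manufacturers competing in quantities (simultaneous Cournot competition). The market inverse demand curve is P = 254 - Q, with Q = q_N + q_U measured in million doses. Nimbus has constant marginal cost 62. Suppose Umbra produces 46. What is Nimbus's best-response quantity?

With the rival's output fixed at 46, Nimbus's profit is π_N = (254 - 46 - q_N)q_N - (62q_N) = (208 - q_N)q_N - (62q_N).
∂π_N/∂q_N = 146 - 2q_N = 0, so q_N = 73.

73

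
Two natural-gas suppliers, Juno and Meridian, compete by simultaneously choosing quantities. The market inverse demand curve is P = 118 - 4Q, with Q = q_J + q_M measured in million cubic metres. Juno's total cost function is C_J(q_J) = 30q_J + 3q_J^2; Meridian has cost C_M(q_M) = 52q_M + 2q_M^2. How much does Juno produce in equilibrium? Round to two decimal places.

Juno's profit: π_J = (118 - 4Q)q_J - (30q_J + 3q_J²). Setting ∂π_J/∂q_J = 0: 88 - 14q_J - 4(q_M) = 0.
Meridian's first-order condition: 66 - 12q_M - 4(q_J) = 0.
So q_J = (88 - 4q_M)/14 and q_M = (66 - 4q_J)/12.
Solving the pair: q_J = 99/19, q_M = 143/38.

5.21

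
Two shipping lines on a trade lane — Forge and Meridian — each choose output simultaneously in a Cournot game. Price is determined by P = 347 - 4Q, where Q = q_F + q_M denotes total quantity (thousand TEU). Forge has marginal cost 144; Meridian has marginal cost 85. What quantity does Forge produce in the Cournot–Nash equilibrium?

12

Forge's profit: π_F = (347 - 4Q)q_F - (144q_F). Setting ∂π_F/∂q_F = 0: 203 - 8q_F - 4(q_M) = 0.
Meridian's first-order condition: 262 - 8q_M - 4(q_F) = 0.
So q_F = (203 - 4q_M)/8 and q_M = (262 - 4q_F)/8.
Solving the pair: q_F = 12, q_M = 107/4.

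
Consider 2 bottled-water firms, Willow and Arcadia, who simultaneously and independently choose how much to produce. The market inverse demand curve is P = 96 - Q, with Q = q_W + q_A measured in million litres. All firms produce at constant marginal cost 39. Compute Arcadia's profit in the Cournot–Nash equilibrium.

A representative firm's profit is π_i = q_i(96 - Q) - 39q_i.
Setting ∂π_i/∂q_i = 0 with rivals' quantities fixed: 57 - 2q_i - q_j = 0.
With identical firms every q_j equals q_i, so q_j = q_i and 57 = 3q_i, giving q_i = 19.
Price P = 96 - 38 = 58.
Arcadia's profit: (58 - 39)·19 = 361.

361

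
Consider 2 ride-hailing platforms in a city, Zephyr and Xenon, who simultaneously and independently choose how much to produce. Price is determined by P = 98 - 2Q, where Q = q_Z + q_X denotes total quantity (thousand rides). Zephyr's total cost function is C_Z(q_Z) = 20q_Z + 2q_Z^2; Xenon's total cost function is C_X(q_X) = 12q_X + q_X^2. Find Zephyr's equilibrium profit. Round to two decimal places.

Zephyr's profit: π_Z = (98 - 2Q)q_Z - (20q_Z + 2q_Z²). Setting ∂π_Z/∂q_Z = 0: 78 - 8q_Z - 2(q_X) = 0.
Xenon's profit: π_X = (98 - 2Q)q_X - (12q_X + q_X²). Setting ∂π_X/∂q_X = 0: 86 - 6q_X - 2(q_Z) = 0.
Rearranging gives the reaction functions q_Z = (78 - 2q_X)/8 and q_X = (86 - 2q_Z)/6.
Solving the pair: q_Z = 74/11, q_X = 133/11.
Price P = 98 - 2·(207/11) = 664/11.
Zephyr's profit: (664/11)·(74/11) - 20·(74/11) - 2(74/11)² = 181.0248.

181.02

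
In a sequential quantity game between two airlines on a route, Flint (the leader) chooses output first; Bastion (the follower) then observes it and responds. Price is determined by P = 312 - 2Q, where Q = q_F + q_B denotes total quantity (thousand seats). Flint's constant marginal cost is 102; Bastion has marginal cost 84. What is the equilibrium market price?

The follower Bastion best-responds to any q_F: π_B = (312 - 2Q)q_B - 84q_B.
∂π_B/∂q_B = 228 - 2q_F - 4q_B = 0 gives the reaction function q_B = (228 - 2q_F)/4.
The leader anticipates this reaction. Substituting into P = 312 - 2Q gives P = 198 - q_F, so π_F = (198 - q_F)q_F - 102q_F.
Leader FOC: 96 - 2q_F = 0, so q_F = 48.
Then q_B = (228 - 2·48)/4 = 33.
Total output Q = 81, so price P = 312 - 2·81 = 150.

150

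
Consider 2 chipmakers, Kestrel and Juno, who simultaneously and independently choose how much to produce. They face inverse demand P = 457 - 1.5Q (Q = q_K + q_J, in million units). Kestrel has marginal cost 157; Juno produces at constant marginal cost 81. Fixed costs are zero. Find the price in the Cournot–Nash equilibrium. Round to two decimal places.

231.67

Kestrel's profit: π_K = (457 - 1.5Q)q_K - (157q_K). Setting ∂π_K/∂q_K = 0: 300 - 3q_K - (3/2)(q_J) = 0.
Juno's profit: π_J = (457 - 1.5Q)q_J - (81q_J). Setting ∂π_J/∂q_J = 0: 376 - 3q_J - (3/2)(q_K) = 0.
Best responses: q_K = (300 - (3/2)q_J)/3, q_J = (376 - (3/2)q_K)/3.
Solving the pair: q_K = 448/9, q_J = 904/9.
Total output Q = 1352/9, so price P = 457 - (3/2)·(1352/9) = 695/3.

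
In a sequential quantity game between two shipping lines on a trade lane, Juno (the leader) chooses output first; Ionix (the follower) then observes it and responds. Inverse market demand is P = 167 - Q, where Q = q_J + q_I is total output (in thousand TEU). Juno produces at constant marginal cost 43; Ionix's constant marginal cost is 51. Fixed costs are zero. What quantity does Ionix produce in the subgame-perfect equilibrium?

25

The follower Ionix best-responds to any q_J: π_I = (167 - Q)q_I - 51q_I.
Setting the follower's marginal profit to zero, 116 - q_J - 2q_I = 0, i.e. q_I = (116 - q_J)/2.
The leader anticipates this reaction. Substituting into P = 167 - Q gives P = 109 - (1/2)q_J, so π_J = (109 - (1/2)q_J)q_J - 43q_J.
Maximising: ∂π_J/∂q_J = 66 - q_J = 0, giving q_J = 66.
Then q_I = (116 - 66)/2 = 25.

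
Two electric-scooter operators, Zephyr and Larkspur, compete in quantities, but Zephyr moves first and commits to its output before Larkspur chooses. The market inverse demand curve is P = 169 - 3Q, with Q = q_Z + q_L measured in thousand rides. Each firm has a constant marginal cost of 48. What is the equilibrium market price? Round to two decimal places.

Solve by backward induction. Given q_Z, the follower Larkspur maximises π_L = (169 - 3q_Z - 3q_L)q_L - 48q_L.
Setting the follower's marginal profit to zero, 121 - 3q_Z - 6q_L = 0, i.e. q_L = (121 - 3q_Z)/6.
The leader anticipates this reaction. Substituting into P = 169 - 3Q gives P = 217/2 - (3/2)q_Z, so π_Z = (217/2 - (3/2)q_Z)q_Z - 48q_Z.
The leader's first-order condition 121/2 - 3q_Z = 0 yields q_Z = 121/6.
Then q_L = (121 - 3·(121/6))/6 = 121/12.
Total output Q = 121/4, so price P = 169 - 3·(121/4) = 313/4.

78.25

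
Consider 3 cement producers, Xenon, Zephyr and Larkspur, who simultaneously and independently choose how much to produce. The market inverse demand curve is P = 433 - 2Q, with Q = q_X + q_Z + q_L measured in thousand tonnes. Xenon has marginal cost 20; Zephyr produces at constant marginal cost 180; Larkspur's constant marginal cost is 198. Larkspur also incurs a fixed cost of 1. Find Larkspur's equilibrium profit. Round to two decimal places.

Xenon's profit: π_X = (433 - 2Q)q_X - (20q_X). Setting ∂π_X/∂q_X = 0: 413 - 4q_X - 2(q_Z + q_L) = 0.
Zephyr's first-order condition: 253 - 4q_Z - 2(q_X + q_L) = 0.
Larkspur's profit: π_L = (433 - 2Q)q_L - (198q_L). Setting ∂π_L/∂q_L = 0: 235 - 4q_L - 2(q_X + q_Z) = 0.
Adding the 3 first-order conditions: 901 − 8Q = 0, so Q = 901/8.
Back-substituting: q_X = (413 − 901/4)/2 = 751/8, q_Z = (253 − 901/4)/2 = 111/8, q_L = (235 − 901/4)/2 = 39/8.
Price P = 433 - 2·(901/8) = 831/4.
Larkspur's profit: (831/4 - 198)·(39/8) - 1 = 1489/32.

46.53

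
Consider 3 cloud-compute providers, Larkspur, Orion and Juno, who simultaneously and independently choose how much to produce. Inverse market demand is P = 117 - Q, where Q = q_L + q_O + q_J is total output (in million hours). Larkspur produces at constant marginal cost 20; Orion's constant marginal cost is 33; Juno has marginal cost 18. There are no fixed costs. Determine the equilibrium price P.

Larkspur's profit: π_L = (117 - Q)q_L - (20q_L). Setting ∂π_L/∂q_L = 0: 97 - 2q_L - (q_O + q_J) = 0.
Orion's profit: π_O = (117 - Q)q_O - (33q_O). Setting ∂π_O/∂q_O = 0: 84 - 2q_O - (q_L + q_J) = 0.
Juno's profit: π_J = (117 - Q)q_J - (18q_J). Setting ∂π_J/∂q_J = 0: 99 - 2q_J - (q_L + q_O) = 0.
Summing all 3 equations gives 280 − 4Q = 0, hence Q = 70.
Back-substituting: q_L = (97 − 70) = 27, q_O = (84 − 70) = 14, q_J = (99 − 70) = 29.
Total output Q = 70, so price P = 117 - 70 = 47.

47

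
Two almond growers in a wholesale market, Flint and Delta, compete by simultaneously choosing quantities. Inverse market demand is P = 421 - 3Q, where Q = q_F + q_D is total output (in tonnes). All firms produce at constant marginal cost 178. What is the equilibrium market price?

Each firm earns π_i = (421 - 3Q)q_i - 178q_i.
Setting ∂π_i/∂q_i = 0 with rivals' quantities fixed: 243 - 6q_i - 3q_j = 0.
By symmetry each firm produces the same amount; substituting q_j = q_i yields q_i = 243/9 = 27.
Total output Q = 54, so price P = 421 - 3·54 = 259.

259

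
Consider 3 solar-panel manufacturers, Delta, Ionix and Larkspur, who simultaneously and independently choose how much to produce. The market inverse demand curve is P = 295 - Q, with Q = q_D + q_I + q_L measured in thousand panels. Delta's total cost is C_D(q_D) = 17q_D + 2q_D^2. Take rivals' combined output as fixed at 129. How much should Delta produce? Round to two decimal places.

24.83

With rivals' combined output fixed at 129, Delta's profit is π_D = (295 - 129 - q_D)q_D - (17q_D + 2q_D²) = (166 - q_D)q_D - (17q_D + 2q_D²).
∂π_D/∂q_D = 149 - 6q_D = 0, so q_D = 149/6.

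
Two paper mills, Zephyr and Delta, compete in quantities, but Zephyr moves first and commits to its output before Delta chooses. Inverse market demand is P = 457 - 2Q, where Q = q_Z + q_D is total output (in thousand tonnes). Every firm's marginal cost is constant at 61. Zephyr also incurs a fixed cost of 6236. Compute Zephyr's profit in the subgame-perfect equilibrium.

The follower Delta best-responds to any q_Z: π_D = (457 - 2Q)q_D - 61q_D.
Setting the follower's marginal profit to zero, 396 - 2q_Z - 4q_D = 0, i.e. q_D = (396 - 2q_Z)/4.
The leader anticipates this reaction. Substituting into P = 457 - 2Q gives P = 259 - q_Z, so π_Z = (259 - q_Z)q_Z - 61q_Z.
Leader FOC: 198 - 2q_Z = 0, so q_Z = 99.
Then q_D = (396 - 2·99)/4 = 99/2.
Price P = 457 - 2·(297/2) = 160.
Zephyr's profit: (160 - 61)·99 - 6236 = 3565.

3565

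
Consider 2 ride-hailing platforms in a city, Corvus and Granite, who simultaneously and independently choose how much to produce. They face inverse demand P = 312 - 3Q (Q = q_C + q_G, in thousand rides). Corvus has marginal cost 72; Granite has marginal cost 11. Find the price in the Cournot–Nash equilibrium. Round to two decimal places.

Corvus's profit: π_C = (312 - 3Q)q_C - (72q_C). Setting ∂π_C/∂q_C = 0: 240 - 6q_C - 3(q_G) = 0.
Granite's first-order condition: 301 - 6q_G - 3(q_C) = 0.
So q_C = (240 - 3q_G)/6 and q_G = (301 - 3q_C)/6.
Substituting one into the other gives q_C = 179/9 and q_G = 362/9.
Total output Q = 541/9, so price P = 312 - 3·(541/9) = 395/3.

131.67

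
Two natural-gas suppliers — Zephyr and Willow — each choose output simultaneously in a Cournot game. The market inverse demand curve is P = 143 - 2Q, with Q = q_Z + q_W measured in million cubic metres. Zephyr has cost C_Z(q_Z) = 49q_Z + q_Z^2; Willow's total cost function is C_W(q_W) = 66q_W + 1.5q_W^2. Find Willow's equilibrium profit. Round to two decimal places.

181.97

Zephyr's profit: π_Z = (143 - 2Q)q_Z - (49q_Z + q_Z²). Setting ∂π_Z/∂q_Z = 0: 94 - 6q_Z - 2(q_W) = 0.
Willow's profit: π_W = (143 - 2Q)q_W - (66q_W + (3/2)q_W²). Setting ∂π_W/∂q_W = 0: 77 - 7q_W - 2(q_Z) = 0.
Rearranging gives the reaction functions q_Z = (94 - 2q_W)/6 and q_W = (77 - 2q_Z)/7.
Substituting one into the other gives q_Z = 252/19 and q_W = 137/19.
Price P = 143 - 2·(389/19) = 1939/19.
Willow's profit: (1939/19)·(137/19) - 66·(137/19) - (3/2)(137/19)² = 181.9709.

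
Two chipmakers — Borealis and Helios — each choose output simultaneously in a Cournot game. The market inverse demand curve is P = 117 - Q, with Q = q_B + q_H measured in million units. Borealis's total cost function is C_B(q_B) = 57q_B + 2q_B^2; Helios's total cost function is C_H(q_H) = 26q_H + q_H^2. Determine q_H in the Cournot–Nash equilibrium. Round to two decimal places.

21.13

Borealis's profit: π_B = (117 - Q)q_B - (57q_B + 2q_B²). Setting ∂π_B/∂q_B = 0: 60 - 6q_B - (q_H) = 0.
Helios's profit: π_H = (117 - Q)q_H - (26q_H + q_H²). Setting ∂π_H/∂q_H = 0: 91 - 4q_H - (q_B) = 0.
Best responses: q_B = (60 - q_H)/6, q_H = (91 - q_B)/4.
Solving the pair: q_B = 149/23, q_H = 486/23.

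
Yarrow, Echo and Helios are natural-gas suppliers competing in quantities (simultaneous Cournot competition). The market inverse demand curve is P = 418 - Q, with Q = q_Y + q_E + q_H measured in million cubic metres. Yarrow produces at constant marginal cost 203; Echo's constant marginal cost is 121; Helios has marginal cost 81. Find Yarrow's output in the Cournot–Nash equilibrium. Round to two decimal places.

Yarrow's profit: π_Y = (418 - Q)q_Y - (203q_Y). Setting ∂π_Y/∂q_Y = 0: 215 - 2q_Y - (q_E + q_H) = 0.
Echo's profit: π_E = (418 - Q)q_E - (121q_E). Setting ∂π_E/∂q_E = 0: 297 - 2q_E - (q_Y + q_H) = 0.
Helios's profit: π_H = (418 - Q)q_H - (81q_H). Setting ∂π_H/∂q_H = 0: 337 - 2q_H - (q_Y + q_E) = 0.
Adding the 3 first-order conditions: 849 − 4Q = 0, so Q = 849/4.
Back-substituting: q_Y = (215 − 849/4) = 11/4, q_E = (297 − 849/4) = 339/4, q_H = (337 − 849/4) = 499/4.

2.75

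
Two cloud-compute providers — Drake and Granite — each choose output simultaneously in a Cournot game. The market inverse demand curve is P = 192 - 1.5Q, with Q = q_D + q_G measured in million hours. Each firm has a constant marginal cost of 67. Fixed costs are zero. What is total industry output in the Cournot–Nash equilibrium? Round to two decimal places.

55.56

A representative firm's profit is π_i = q_i(192 - 1.5Q) - 67q_i.
First-order condition (treating rivals' output as given): 125 - 3q_i - (3/2)q_j = 0.
By symmetry each firm produces the same amount; substituting q_j = q_i yields q_i = 125/(9/2) = 250/9.
Total output Q = 250/9 + 250/9 = 500/9.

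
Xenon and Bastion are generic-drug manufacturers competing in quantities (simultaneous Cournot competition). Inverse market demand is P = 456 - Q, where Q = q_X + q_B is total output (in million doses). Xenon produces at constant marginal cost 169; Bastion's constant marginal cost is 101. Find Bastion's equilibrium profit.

Xenon's profit: π_X = (456 - Q)q_X - (169q_X). Setting ∂π_X/∂q_X = 0: 287 - 2q_X - (q_B) = 0.
Bastion's first-order condition: 355 - 2q_B - (q_X) = 0.
So q_X = (287 - q_B)/2 and q_B = (355 - q_X)/2.
Substituting one into the other gives q_X = 73 and q_B = 141.
Price P = 456 - 214 = 242.
Bastion's profit: (242 - 101)·141 = 19881.

19881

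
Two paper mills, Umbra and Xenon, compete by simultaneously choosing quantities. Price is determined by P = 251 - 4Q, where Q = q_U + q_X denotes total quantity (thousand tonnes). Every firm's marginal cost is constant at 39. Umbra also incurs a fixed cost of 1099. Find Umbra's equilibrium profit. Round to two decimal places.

Each firm earns π_i = (251 - 4Q)q_i - 39q_i.
First-order condition (treating rivals' output as given): 212 - 8q_i - 4q_j = 0.
With identical firms every q_j equals q_i, so q_j = q_i and 212 = 12q_i, giving q_i = 53/3.
Price P = 251 - 4·(106/3) = 329/3.
Umbra's profit: (329/3 - 39)·(53/3) - 1099 = 1345/9.

149.44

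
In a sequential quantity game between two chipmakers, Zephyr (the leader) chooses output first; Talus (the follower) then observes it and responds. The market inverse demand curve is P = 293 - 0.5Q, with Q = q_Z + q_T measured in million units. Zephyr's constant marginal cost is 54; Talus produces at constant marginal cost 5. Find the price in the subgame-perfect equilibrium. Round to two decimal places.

101.50

Solve by backward induction. Given q_Z, the follower Talus maximises π_T = (293 - (1/2)q_Z - (1/2)q_T)q_T - 5q_T.
Follower FOC: 288 - (1/2)q_Z - q_T = 0, so q_T(q_Z) = (288 - (1/2)q_Z).
The leader anticipates this reaction. Substituting into P = 293 - 0.5Q gives P = 149 - (1/4)q_Z, so π_Z = (149 - (1/4)q_Z)q_Z - 54q_Z.
Leader FOC: 95 - (1/2)q_Z = 0, so q_Z = 190.
Then q_T = (288 - (1/2)·190) = 193.
Total output Q = 383, so price P = 293 - (1/2)·383 = 203/2.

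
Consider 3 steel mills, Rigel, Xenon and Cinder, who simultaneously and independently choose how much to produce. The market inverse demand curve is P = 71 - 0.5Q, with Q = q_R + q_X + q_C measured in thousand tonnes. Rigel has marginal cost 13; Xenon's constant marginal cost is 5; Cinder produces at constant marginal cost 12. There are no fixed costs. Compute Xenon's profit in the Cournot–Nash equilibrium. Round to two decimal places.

820.13

Rigel's profit: π_R = (71 - 0.5Q)q_R - (13q_R). Setting ∂π_R/∂q_R = 0: 58 - q_R - (1/2)(q_X + q_C) = 0.
Xenon's first-order condition: 66 - q_X - (1/2)(q_R + q_C) = 0.
Cinder's first-order condition: 59 - q_C - (1/2)(q_R + q_X) = 0.
Summing all 3 equations gives 183 − 2Q = 0, hence Q = 183/2.
Back-substituting: q_R = (58 − 183/4)/(1/2) = 49/2, q_X = (66 − 183/4)/(1/2) = 81/2, q_C = (59 − 183/4)/(1/2) = 53/2.
Price P = 71 - (1/2)·(183/2) = 101/4.
Xenon's profit: (101/4 - 5)·(81/2) = 820.1250.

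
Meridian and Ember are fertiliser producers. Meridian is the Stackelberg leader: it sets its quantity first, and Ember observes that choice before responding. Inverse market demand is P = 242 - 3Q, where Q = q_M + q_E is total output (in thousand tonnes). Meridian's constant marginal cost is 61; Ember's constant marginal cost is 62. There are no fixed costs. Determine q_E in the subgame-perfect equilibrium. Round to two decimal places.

14.83

The follower Ember best-responds to any q_M: π_E = (242 - 3Q)q_E - 62q_E.
Follower FOC: 180 - 3q_M - 6q_E = 0, so q_E(q_M) = (180 - 3q_M)/6.
The leader anticipates this reaction. Substituting into P = 242 - 3Q gives P = 152 - (3/2)q_M, so π_M = (152 - (3/2)q_M)q_M - 61q_M.
The leader's first-order condition 91 - 3q_M = 0 yields q_M = 91/3.
Then q_E = (180 - 3·(91/3))/6 = 89/6.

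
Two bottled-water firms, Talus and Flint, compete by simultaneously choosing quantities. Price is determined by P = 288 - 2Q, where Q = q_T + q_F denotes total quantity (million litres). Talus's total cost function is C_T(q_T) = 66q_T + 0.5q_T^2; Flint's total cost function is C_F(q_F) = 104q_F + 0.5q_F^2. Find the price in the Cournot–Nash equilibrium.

Talus's profit: π_T = (288 - 2Q)q_T - (66q_T + (1/2)q_T²). Setting ∂π_T/∂q_T = 0: 222 - 5q_T - 2(q_F) = 0.
Flint's first-order condition: 184 - 5q_F - 2(q_T) = 0.
Best responses: q_T = (222 - 2q_F)/5, q_F = (184 - 2q_T)/5.
Substituting one into the other gives q_T = 106/3 and q_F = 68/3.
Total output Q = 58, so price P = 288 - 2·58 = 172.

172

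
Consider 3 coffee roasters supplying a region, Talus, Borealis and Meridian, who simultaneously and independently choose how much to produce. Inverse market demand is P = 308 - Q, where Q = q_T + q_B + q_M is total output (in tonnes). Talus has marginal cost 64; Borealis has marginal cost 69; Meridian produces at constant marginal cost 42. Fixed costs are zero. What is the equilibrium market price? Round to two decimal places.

Talus's profit: π_T = (308 - Q)q_T - (64q_T). Setting ∂π_T/∂q_T = 0: 244 - 2q_T - (q_B + q_M) = 0.
Borealis's profit: π_B = (308 - Q)q_B - (69q_B). Setting ∂π_B/∂q_B = 0: 239 - 2q_B - (q_T + q_M) = 0.
Meridian's first-order condition: 266 - 2q_M - (q_T + q_B) = 0.
Adding the 3 first-order conditions: 749 − 4Q = 0, so Q = 749/4.
Back-substituting: q_T = (244 − 749/4) = 227/4, q_B = (239 − 749/4) = 207/4, q_M = (266 − 749/4) = 315/4.
Total output Q = 749/4, so price P = 308 - 749/4 = 483/4.

120.75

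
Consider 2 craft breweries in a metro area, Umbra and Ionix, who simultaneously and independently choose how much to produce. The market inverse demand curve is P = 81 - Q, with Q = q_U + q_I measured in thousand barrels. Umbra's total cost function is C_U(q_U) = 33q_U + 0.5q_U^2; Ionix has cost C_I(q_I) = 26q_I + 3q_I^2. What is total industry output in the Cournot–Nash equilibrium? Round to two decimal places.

Umbra's profit: π_U = (81 - Q)q_U - (33q_U + (1/2)q_U²). Setting ∂π_U/∂q_U = 0: 48 - 3q_U - (q_I) = 0.
Ionix's first-order condition: 55 - 8q_I - (q_U) = 0.
So q_U = (48 - q_I)/3 and q_I = (55 - q_U)/8.
Substituting one into the other gives q_U = 329/23 and q_I = 117/23.
Total output Q = 329/23 + 117/23 = 446/23.

19.39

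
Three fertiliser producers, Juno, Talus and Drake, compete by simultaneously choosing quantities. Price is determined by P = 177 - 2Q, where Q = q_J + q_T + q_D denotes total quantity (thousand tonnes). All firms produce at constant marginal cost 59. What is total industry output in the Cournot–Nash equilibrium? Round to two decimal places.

44.25

Each firm earns π_i = (177 - 2Q)q_i - 59q_i.
Setting ∂π_i/∂q_i = 0 with rivals' quantities fixed: 118 - 4q_i - 2·Σ_{j≠i} q_j = 0.
By symmetry each firm produces the same amount; substituting Σ_{j≠i} q_j = 2q_i yields q_i = 118/8 = 59/4.
Total output Q = 59/4 + 59/4 + 59/4 = 177/4.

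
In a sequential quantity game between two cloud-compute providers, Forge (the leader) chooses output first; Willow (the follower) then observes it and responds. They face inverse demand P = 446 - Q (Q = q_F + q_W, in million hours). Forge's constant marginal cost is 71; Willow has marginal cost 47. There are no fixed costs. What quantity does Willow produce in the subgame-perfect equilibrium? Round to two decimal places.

111.75

Solve by backward induction. Given q_F, the follower Willow maximises π_W = (446 - q_F - q_W)q_W - 47q_W.
∂π_W/∂q_W = 399 - q_F - 2q_W = 0 gives the reaction function q_W = (399 - q_F)/2.
Forge substitutes q_W(q_F) into its own profit: π_F = q_F(446 - q_F - (399 - q_F)/2) - 71q_F = (493/2 - (1/2)q_F)q_F - 71q_F.
Maximising: ∂π_F/∂q_F = 351/2 - q_F = 0, giving q_F = 351/2.
Then q_W = (399 - 351/2)/2 = 447/4.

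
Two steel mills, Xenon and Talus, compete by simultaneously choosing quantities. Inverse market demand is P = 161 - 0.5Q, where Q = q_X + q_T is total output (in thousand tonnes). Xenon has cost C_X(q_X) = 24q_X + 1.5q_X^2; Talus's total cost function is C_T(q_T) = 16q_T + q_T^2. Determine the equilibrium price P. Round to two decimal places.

Xenon's profit: π_X = (161 - 0.5Q)q_X - (24q_X + (3/2)q_X²). Setting ∂π_X/∂q_X = 0: 137 - 4q_X - (1/2)(q_T) = 0.
Talus's first-order condition: 145 - 3q_T - (1/2)(q_X) = 0.
Best responses: q_X = (137 - (1/2)q_T)/4, q_T = (145 - (1/2)q_X)/3.
Substituting one into the other gives q_X = 1354/47 and q_T = 43.5319.
Total output Q = 72.3404, so price P = 161 - (1/2)·72.3404 = 124.8298.

124.83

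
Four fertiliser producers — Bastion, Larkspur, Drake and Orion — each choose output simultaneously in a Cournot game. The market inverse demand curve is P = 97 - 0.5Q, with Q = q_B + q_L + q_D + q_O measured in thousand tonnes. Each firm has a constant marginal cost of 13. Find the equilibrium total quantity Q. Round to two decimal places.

134.40

Each firm earns π_i = (97 - 0.5Q)q_i - 13q_i.
Setting ∂π_i/∂q_i = 0 with rivals' quantities fixed: 84 - q_i - (1/2)·Σ_{j≠i} q_j = 0.
By symmetry each firm produces the same amount; substituting Σ_{j≠i} q_j = 3q_i yields q_i = 84/(5/2) = 168/5.
Total output Q = 168/5 + 168/5 + 168/5 + 168/5 = 672/5.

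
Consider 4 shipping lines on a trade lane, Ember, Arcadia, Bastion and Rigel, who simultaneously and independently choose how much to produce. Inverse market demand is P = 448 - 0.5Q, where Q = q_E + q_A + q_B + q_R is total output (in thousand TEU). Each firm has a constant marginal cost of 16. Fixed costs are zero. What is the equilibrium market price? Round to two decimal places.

Each firm earns π_i = (448 - 0.5Q)q_i - 16q_i.
Setting ∂π_i/∂q_i = 0 with rivals' quantities fixed: 432 - q_i - (1/2)·Σ_{j≠i} q_j = 0.
With identical firms every q_j equals q_i, so Σ_{j≠i} q_j = 3q_i and 432 = (5/2)q_i, giving q_i = 864/5.
Total output Q = 691.2000, so price P = 448 - (1/2)·691.2000 = 512/5.

102.40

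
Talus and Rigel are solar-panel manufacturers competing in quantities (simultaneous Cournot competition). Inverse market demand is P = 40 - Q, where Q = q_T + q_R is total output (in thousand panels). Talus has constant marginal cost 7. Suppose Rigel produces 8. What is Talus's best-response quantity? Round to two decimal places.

12.50

With the rival's output fixed at 8, Talus's profit is π_T = (40 - 8 - q_T)q_T - (7q_T) = (32 - q_T)q_T - (7q_T).
∂π_T/∂q_T = 25 - 2q_T = 0, so q_T = 25/2.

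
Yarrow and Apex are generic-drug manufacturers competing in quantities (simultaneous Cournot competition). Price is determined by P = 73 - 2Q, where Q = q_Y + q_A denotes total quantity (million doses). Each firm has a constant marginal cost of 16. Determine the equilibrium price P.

Each firm earns π_i = (73 - 2Q)q_i - 16q_i.
Setting ∂π_i/∂q_i = 0 with rivals' quantities fixed: 57 - 4q_i - 2q_j = 0.
With identical firms every q_j equals q_i, so q_j = q_i and 57 = 6q_i, giving q_i = 19/2.
Total output Q = 19, so price P = 73 - 2·19 = 35.

35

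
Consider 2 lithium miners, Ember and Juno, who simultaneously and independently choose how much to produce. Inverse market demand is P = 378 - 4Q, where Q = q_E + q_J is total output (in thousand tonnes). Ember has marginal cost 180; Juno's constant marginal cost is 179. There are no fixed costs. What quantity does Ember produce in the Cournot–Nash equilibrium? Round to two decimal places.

Ember's profit: π_E = (378 - 4Q)q_E - (180q_E). Setting ∂π_E/∂q_E = 0: 198 - 8q_E - 4(q_J) = 0.
Juno's first-order condition: 199 - 8q_J - 4(q_E) = 0.
Rearranging gives the reaction functions q_E = (198 - 4q_J)/8 and q_J = (199 - 4q_E)/8.
Solving the pair: q_E = 197/12, q_J = 50/3.

16.42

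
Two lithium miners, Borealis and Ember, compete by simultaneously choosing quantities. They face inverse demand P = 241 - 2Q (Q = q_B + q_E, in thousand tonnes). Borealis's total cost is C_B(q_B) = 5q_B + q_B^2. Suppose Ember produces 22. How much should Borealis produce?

With the rival's output fixed at 22, Borealis's profit is π_B = (241 - 2·22 - 2q_B)q_B - (5q_B + q_B²) = (197 - 2q_B)q_B - (5q_B + q_B²).
∂π_B/∂q_B = 192 - 6q_B = 0, so q_B = 32.

32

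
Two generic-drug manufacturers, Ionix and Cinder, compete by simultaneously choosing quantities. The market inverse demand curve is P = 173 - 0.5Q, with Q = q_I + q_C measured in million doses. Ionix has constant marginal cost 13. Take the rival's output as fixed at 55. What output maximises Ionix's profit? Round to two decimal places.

132.50

With the rival's output fixed at 55, Ionix's profit is π_I = (173 - (1/2)·55 - (1/2)q_I)q_I - (13q_I) = (291/2 - (1/2)q_I)q_I - (13q_I).
∂π_I/∂q_I = 265/2 - q_I = 0, so q_I = 265/2.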